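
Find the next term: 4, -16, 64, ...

Ratios: -16 / 4 = -4.0
This is a geometric sequence with common ratio r = -4.
Next term = 64 * -4 = -256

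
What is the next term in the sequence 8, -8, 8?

Ratios: -8 / 8 = -1.0
This is a geometric sequence with common ratio r = -1.
Next term = 8 * -1 = -8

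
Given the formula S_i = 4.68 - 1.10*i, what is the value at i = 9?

S_9 = 4.68 + -1.1*9 = 4.68 + -9.9 = -5.22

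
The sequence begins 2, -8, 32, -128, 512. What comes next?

Ratios: -8 / 2 = -4.0
This is a geometric sequence with common ratio r = -4.
Next term = 512 * -4 = -2048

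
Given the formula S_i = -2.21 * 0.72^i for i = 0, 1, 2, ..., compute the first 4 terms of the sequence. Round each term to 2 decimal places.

This is a geometric sequence.
i=0: S_0 = -2.21 * 0.72^0 = -2.21
i=1: S_1 = -2.21 * 0.72^1 ≈ -1.59
i=2: S_2 = -2.21 * 0.72^2 ≈ -1.15
i=3: S_3 = -2.21 * 0.72^3 ≈ -0.82
The first 4 terms are: [-2.21, -1.59, -1.15, -0.82]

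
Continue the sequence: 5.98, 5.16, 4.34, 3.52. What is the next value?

Differences: 5.16 - 5.98 = -0.82
This is an arithmetic sequence with common difference d = -0.82.
Next term = 3.52 + -0.82 = 2.7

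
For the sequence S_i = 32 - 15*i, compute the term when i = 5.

S_5 = 32 + -15*5 = 32 + -75 = -43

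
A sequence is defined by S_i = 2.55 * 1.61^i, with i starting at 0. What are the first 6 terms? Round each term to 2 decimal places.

This is a geometric sequence.
i=0: S_0 = 2.55 * 1.61^0 = 2.55
i=1: S_1 = 2.55 * 1.61^1 ≈ 4.11
i=2: S_2 = 2.55 * 1.61^2 ≈ 6.61
i=3: S_3 = 2.55 * 1.61^3 ≈ 10.64
i=4: S_4 = 2.55 * 1.61^4 ≈ 17.13
i=5: S_5 = 2.55 * 1.61^5 ≈ 27.58
The first 6 terms are: [2.55, 4.11, 6.61, 10.64, 17.13, 27.58]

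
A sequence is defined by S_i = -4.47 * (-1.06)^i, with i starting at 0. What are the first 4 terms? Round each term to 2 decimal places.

This is a geometric sequence.
i=0: S_0 = -4.47 * (-1.06)^0 = -4.47
i=1: S_1 = -4.47 * (-1.06)^1 ≈ 4.74
i=2: S_2 = -4.47 * (-1.06)^2 ≈ -5.02
i=3: S_3 = -4.47 * (-1.06)^3 ≈ 5.32
The first 4 terms are: [-4.47, 4.74, -5.02, 5.32]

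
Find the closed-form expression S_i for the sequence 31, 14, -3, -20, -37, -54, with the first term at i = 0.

Check differences: 14 - 31 = -17
-3 - 14 = -17
Common difference d = -17.
First term a = 31.
Formula: S_i = 31 - 17*i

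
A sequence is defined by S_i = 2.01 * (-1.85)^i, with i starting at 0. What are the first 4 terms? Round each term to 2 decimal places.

This is a geometric sequence.
i=0: S_0 = 2.01 * (-1.85)^0 = 2.01
i=1: S_1 = 2.01 * (-1.85)^1 ≈ -3.72
i=2: S_2 = 2.01 * (-1.85)^2 ≈ 6.88
i=3: S_3 = 2.01 * (-1.85)^3 ≈ -12.73
The first 4 terms are: [2.01, -3.72, 6.88, -12.73]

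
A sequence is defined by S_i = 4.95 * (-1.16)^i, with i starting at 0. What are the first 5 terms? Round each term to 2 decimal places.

This is a geometric sequence.
i=0: S_0 = 4.95 * (-1.16)^0 = 4.95
i=1: S_1 = 4.95 * (-1.16)^1 ≈ -5.74
i=2: S_2 = 4.95 * (-1.16)^2 ≈ 6.66
i=3: S_3 = 4.95 * (-1.16)^3 ≈ -7.73
i=4: S_4 = 4.95 * (-1.16)^4 ≈ 8.96
The first 5 terms are: [4.95, -5.74, 6.66, -7.73, 8.96]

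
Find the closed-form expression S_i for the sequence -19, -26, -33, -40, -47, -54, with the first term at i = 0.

Check differences: -26 - -19 = -7
-33 - -26 = -7
Common difference d = -7.
First term a = -19.
Formula: S_i = -19 - 7*i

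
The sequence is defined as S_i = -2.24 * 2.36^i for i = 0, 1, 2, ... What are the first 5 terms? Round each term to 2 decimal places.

This is a geometric sequence.
i=0: S_0 = -2.24 * 2.36^0 = -2.24
i=1: S_1 = -2.24 * 2.36^1 ≈ -5.29
i=2: S_2 = -2.24 * 2.36^2 ≈ -12.48
i=3: S_3 = -2.24 * 2.36^3 ≈ -29.44
i=4: S_4 = -2.24 * 2.36^4 ≈ -69.49
The first 5 terms are: [-2.24, -5.29, -12.48, -29.44, -69.49]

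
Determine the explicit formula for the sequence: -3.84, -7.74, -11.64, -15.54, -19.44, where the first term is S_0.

Check differences: -7.74 - -3.84 = -3.9
-11.64 - -7.74 = -3.9
Common difference d = -3.9.
First term a = -3.84.
Formula: S_i = -3.84 - 3.90*i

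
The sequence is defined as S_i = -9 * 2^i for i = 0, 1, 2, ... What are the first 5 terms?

This is a geometric sequence.
i=0: S_0 = -9 * 2^0 = -9
i=1: S_1 = -9 * 2^1 = -18
i=2: S_2 = -9 * 2^2 = -36
i=3: S_3 = -9 * 2^3 = -72
i=4: S_4 = -9 * 2^4 = -144
The first 5 terms are: [-9, -18, -36, -72, -144]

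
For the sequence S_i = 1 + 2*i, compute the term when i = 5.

S_5 = 1 + 2*5 = 1 + 10 = 11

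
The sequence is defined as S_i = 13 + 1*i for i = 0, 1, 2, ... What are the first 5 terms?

This is an arithmetic sequence.
i=0: S_0 = 13 + 1*0 = 13
i=1: S_1 = 13 + 1*1 = 14
i=2: S_2 = 13 + 1*2 = 15
i=3: S_3 = 13 + 1*3 = 16
i=4: S_4 = 13 + 1*4 = 17
The first 5 terms are: [13, 14, 15, 16, 17]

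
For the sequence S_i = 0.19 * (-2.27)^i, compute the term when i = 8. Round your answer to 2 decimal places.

S_8 = 0.19 * (-2.27)^8 ≈ 0.19 * 705.0288 ≈ 133.96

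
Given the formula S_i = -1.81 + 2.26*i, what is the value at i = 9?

S_9 = -1.81 + 2.26*9 = -1.81 + 20.34 = 18.53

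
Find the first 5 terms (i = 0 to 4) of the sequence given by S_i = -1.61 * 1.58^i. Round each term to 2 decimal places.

This is a geometric sequence.
i=0: S_0 = -1.61 * 1.58^0 = -1.61
i=1: S_1 = -1.61 * 1.58^1 ≈ -2.54
i=2: S_2 = -1.61 * 1.58^2 ≈ -4.02
i=3: S_3 = -1.61 * 1.58^3 ≈ -6.35
i=4: S_4 = -1.61 * 1.58^4 ≈ -10.03
The first 5 terms are: [-1.61, -2.54, -4.02, -6.35, -10.03]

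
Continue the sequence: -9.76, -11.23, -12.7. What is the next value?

Differences: -11.23 - -9.76 = -1.47
This is an arithmetic sequence with common difference d = -1.47.
Next term = -12.7 + -1.47 = -14.17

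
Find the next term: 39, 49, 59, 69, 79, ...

Differences: 49 - 39 = 10
This is an arithmetic sequence with common difference d = 10.
Next term = 79 + 10 = 89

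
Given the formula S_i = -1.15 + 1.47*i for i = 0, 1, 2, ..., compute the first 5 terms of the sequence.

This is an arithmetic sequence.
i=0: S_0 = -1.15 + 1.47*0 = -1.15
i=1: S_1 = -1.15 + 1.47*1 = 0.32
i=2: S_2 = -1.15 + 1.47*2 = 1.79
i=3: S_3 = -1.15 + 1.47*3 = 3.26
i=4: S_4 = -1.15 + 1.47*4 = 4.73
The first 5 terms are: [-1.15, 0.32, 1.79, 3.26, 4.73]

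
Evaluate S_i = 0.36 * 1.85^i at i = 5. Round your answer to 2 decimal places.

S_5 = 0.36 * 1.85^5 ≈ 0.36 * 21.67 ≈ 7.8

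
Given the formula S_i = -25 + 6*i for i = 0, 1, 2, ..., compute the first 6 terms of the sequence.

This is an arithmetic sequence.
i=0: S_0 = -25 + 6*0 = -25
i=1: S_1 = -25 + 6*1 = -19
i=2: S_2 = -25 + 6*2 = -13
i=3: S_3 = -25 + 6*3 = -7
i=4: S_4 = -25 + 6*4 = -1
i=5: S_5 = -25 + 6*5 = 5
The first 6 terms are: [-25, -19, -13, -7, -1, 5]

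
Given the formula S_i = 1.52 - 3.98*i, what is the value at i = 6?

S_6 = 1.52 + -3.98*6 = 1.52 + -23.88 = -22.36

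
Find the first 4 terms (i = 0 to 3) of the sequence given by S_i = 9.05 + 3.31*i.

This is an arithmetic sequence.
i=0: S_0 = 9.05 + 3.31*0 = 9.05
i=1: S_1 = 9.05 + 3.31*1 = 12.36
i=2: S_2 = 9.05 + 3.31*2 = 15.67
i=3: S_3 = 9.05 + 3.31*3 = 18.98
The first 4 terms are: [9.05, 12.36, 15.67, 18.98]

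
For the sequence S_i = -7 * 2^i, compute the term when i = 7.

S_7 = -7 * 2^7 = -7 * 128 = -896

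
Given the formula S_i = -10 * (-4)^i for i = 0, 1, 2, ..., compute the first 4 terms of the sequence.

This is a geometric sequence.
i=0: S_0 = -10 * (-4)^0 = -10
i=1: S_1 = -10 * (-4)^1 = 40
i=2: S_2 = -10 * (-4)^2 = -160
i=3: S_3 = -10 * (-4)^3 = 640
The first 4 terms are: [-10, 40, -160, 640]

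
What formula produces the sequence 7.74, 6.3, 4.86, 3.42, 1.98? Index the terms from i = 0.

Check differences: 6.3 - 7.74 = -1.44
4.86 - 6.3 = -1.44
Common difference d = -1.44.
First term a = 7.74.
Formula: S_i = 7.74 - 1.44*i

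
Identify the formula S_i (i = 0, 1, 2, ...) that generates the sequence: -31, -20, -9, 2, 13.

Check differences: -20 - -31 = 11
-9 - -20 = 11
Common difference d = 11.
First term a = -31.
Formula: S_i = -31 + 11*i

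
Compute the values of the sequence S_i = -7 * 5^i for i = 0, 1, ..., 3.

This is a geometric sequence.
i=0: S_0 = -7 * 5^0 = -7
i=1: S_1 = -7 * 5^1 = -35
i=2: S_2 = -7 * 5^2 = -175
i=3: S_3 = -7 * 5^3 = -875
The first 4 terms are: [-7, -35, -175, -875]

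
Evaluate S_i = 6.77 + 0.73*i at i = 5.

S_5 = 6.77 + 0.73*5 = 6.77 + 3.65 = 10.42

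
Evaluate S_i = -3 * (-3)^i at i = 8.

S_8 = -3 * (-3)^8 = -3 * 6561 = -19683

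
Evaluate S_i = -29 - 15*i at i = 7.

S_7 = -29 + -15*7 = -29 + -105 = -134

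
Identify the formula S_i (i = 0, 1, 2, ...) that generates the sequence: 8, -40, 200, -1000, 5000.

Check ratios: -40 / 8 = -5.0
Common ratio r = -5.
First term a = 8.
Formula: S_i = 8 * (-5)^i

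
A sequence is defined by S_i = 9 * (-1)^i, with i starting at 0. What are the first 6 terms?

This is a geometric sequence.
i=0: S_0 = 9 * (-1)^0 = 9
i=1: S_1 = 9 * (-1)^1 = -9
i=2: S_2 = 9 * (-1)^2 = 9
i=3: S_3 = 9 * (-1)^3 = -9
i=4: S_4 = 9 * (-1)^4 = 9
i=5: S_5 = 9 * (-1)^5 = -9
The first 6 terms are: [9, -9, 9, -9, 9, -9]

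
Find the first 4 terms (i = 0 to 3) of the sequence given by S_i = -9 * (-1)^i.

This is a geometric sequence.
i=0: S_0 = -9 * (-1)^0 = -9
i=1: S_1 = -9 * (-1)^1 = 9
i=2: S_2 = -9 * (-1)^2 = -9
i=3: S_3 = -9 * (-1)^3 = 9
The first 4 terms are: [-9, 9, -9, 9]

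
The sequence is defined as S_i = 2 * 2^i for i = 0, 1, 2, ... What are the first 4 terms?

This is a geometric sequence.
i=0: S_0 = 2 * 2^0 = 2
i=1: S_1 = 2 * 2^1 = 4
i=2: S_2 = 2 * 2^2 = 8
i=3: S_3 = 2 * 2^3 = 16
The first 4 terms are: [2, 4, 8, 16]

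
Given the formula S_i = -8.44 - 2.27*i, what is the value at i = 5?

S_5 = -8.44 + -2.27*5 = -8.44 + -11.35 = -19.79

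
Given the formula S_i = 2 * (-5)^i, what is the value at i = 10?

S_10 = 2 * (-5)^10 = 2 * 9765625 = 19531250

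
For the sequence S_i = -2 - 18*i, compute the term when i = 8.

S_8 = -2 + -18*8 = -2 + -144 = -146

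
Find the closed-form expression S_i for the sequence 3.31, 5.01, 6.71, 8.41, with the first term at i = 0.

Check differences: 5.01 - 3.31 = 1.7
6.71 - 5.01 = 1.7
Common difference d = 1.7.
First term a = 3.31.
Formula: S_i = 3.31 + 1.70*i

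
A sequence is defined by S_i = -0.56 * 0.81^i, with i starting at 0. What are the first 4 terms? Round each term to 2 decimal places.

This is a geometric sequence.
i=0: S_0 = -0.56 * 0.81^0 = -0.56
i=1: S_1 = -0.56 * 0.81^1 ≈ -0.45
i=2: S_2 = -0.56 * 0.81^2 ≈ -0.37
i=3: S_3 = -0.56 * 0.81^3 ≈ -0.3
The first 4 terms are: [-0.56, -0.45, -0.37, -0.3]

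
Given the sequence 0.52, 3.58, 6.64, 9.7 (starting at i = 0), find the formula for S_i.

Check differences: 3.58 - 0.52 = 3.06
6.64 - 3.58 = 3.06
Common difference d = 3.06.
First term a = 0.52.
Formula: S_i = 0.52 + 3.06*i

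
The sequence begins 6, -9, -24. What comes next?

Differences: -9 - 6 = -15
This is an arithmetic sequence with common difference d = -15.
Next term = -24 + -15 = -39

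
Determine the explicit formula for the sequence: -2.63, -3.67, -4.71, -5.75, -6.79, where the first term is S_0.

Check differences: -3.67 - -2.63 = -1.04
-4.71 - -3.67 = -1.04
Common difference d = -1.04.
First term a = -2.63.
Formula: S_i = -2.63 - 1.04*i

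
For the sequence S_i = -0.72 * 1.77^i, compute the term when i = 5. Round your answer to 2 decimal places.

S_5 = -0.72 * 1.77^5 ≈ -0.72 * 17.3727 ≈ -12.51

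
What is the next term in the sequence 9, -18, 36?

Ratios: -18 / 9 = -2.0
This is a geometric sequence with common ratio r = -2.
Next term = 36 * -2 = -72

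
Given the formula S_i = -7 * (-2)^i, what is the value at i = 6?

S_6 = -7 * (-2)^6 = -7 * 64 = -448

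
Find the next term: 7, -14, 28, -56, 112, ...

Ratios: -14 / 7 = -2.0
This is a geometric sequence with common ratio r = -2.
Next term = 112 * -2 = -224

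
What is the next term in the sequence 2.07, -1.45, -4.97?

Differences: -1.45 - 2.07 = -3.52
This is an arithmetic sequence with common difference d = -3.52.
Next term = -4.97 + -3.52 = -8.49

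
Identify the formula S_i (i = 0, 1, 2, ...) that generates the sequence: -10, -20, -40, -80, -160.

Check ratios: -20 / -10 = 2.0
Common ratio r = 2.
First term a = -10.
Formula: S_i = -10 * 2^i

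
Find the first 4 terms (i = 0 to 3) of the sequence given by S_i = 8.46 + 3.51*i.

This is an arithmetic sequence.
i=0: S_0 = 8.46 + 3.51*0 = 8.46
i=1: S_1 = 8.46 + 3.51*1 = 11.97
i=2: S_2 = 8.46 + 3.51*2 = 15.48
i=3: S_3 = 8.46 + 3.51*3 = 18.99
The first 4 terms are: [8.46, 11.97, 15.48, 18.99]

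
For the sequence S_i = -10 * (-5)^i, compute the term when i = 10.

S_10 = -10 * (-5)^10 = -10 * 9765625 = -97656250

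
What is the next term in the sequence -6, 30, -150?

Ratios: 30 / -6 = -5.0
This is a geometric sequence with common ratio r = -5.
Next term = -150 * -5 = 750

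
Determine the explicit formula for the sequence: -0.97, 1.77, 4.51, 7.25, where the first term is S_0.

Check differences: 1.77 - -0.97 = 2.74
4.51 - 1.77 = 2.74
Common difference d = 2.74.
First term a = -0.97.
Formula: S_i = -0.97 + 2.74*i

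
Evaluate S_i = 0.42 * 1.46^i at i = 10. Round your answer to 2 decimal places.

S_10 = 0.42 * 1.46^10 ≈ 0.42 * 44.0077 ≈ 18.48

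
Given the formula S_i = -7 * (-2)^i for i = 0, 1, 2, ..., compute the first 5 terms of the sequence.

This is a geometric sequence.
i=0: S_0 = -7 * (-2)^0 = -7
i=1: S_1 = -7 * (-2)^1 = 14
i=2: S_2 = -7 * (-2)^2 = -28
i=3: S_3 = -7 * (-2)^3 = 56
i=4: S_4 = -7 * (-2)^4 = -112
The first 5 terms are: [-7, 14, -28, 56, -112]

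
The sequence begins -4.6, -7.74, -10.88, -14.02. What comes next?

Differences: -7.74 - -4.6 = -3.14
This is an arithmetic sequence with common difference d = -3.14.
Next term = -14.02 + -3.14 = -17.16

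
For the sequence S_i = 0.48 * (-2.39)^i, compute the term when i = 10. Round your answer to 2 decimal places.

S_10 = 0.48 * (-2.39)^10 ≈ 0.48 * 6081.0561 ≈ 2918.91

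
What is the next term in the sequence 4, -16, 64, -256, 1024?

Ratios: -16 / 4 = -4.0
This is a geometric sequence with common ratio r = -4.
Next term = 1024 * -4 = -4096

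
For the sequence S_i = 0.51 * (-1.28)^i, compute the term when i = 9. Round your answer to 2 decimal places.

S_9 = 0.51 * (-1.28)^9 ≈ 0.51 * -9.2234 ≈ -4.7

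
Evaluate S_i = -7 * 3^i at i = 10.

S_10 = -7 * 3^10 = -7 * 59049 = -413343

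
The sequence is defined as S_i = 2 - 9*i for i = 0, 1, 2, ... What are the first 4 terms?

This is an arithmetic sequence.
i=0: S_0 = 2 + -9*0 = 2
i=1: S_1 = 2 + -9*1 = -7
i=2: S_2 = 2 + -9*2 = -16
i=3: S_3 = 2 + -9*3 = -25
The first 4 terms are: [2, -7, -16, -25]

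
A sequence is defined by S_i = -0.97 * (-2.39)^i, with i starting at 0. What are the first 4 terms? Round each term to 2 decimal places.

This is a geometric sequence.
i=0: S_0 = -0.97 * (-2.39)^0 = -0.97
i=1: S_1 = -0.97 * (-2.39)^1 ≈ 2.32
i=2: S_2 = -0.97 * (-2.39)^2 ≈ -5.54
i=3: S_3 = -0.97 * (-2.39)^3 ≈ 13.24
The first 4 terms are: [-0.97, 2.32, -5.54, 13.24]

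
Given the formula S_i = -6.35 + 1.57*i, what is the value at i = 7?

S_7 = -6.35 + 1.57*7 = -6.35 + 10.99 = 4.64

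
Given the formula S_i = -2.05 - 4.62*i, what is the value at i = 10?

S_10 = -2.05 + -4.62*10 = -2.05 + -46.2 = -48.25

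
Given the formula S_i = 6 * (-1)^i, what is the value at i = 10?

S_10 = 6 * (-1)^10 = 6 * 1 = 6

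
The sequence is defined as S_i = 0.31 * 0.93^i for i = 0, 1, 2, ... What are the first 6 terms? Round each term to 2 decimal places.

This is a geometric sequence.
i=0: S_0 = 0.31 * 0.93^0 = 0.31
i=1: S_1 = 0.31 * 0.93^1 ≈ 0.29
i=2: S_2 = 0.31 * 0.93^2 ≈ 0.27
i=3: S_3 = 0.31 * 0.93^3 ≈ 0.25
i=4: S_4 = 0.31 * 0.93^4 ≈ 0.23
i=5: S_5 = 0.31 * 0.93^5 ≈ 0.22
The first 6 terms are: [0.31, 0.29, 0.27, 0.25, 0.23, 0.22]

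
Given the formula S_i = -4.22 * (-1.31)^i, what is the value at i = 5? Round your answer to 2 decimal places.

S_5 = -4.22 * (-1.31)^5 ≈ -4.22 * -3.8579 ≈ 16.28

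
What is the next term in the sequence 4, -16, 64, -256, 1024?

Ratios: -16 / 4 = -4.0
This is a geometric sequence with common ratio r = -4.
Next term = 1024 * -4 = -4096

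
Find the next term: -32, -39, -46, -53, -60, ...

Differences: -39 - -32 = -7
This is an arithmetic sequence with common difference d = -7.
Next term = -60 + -7 = -67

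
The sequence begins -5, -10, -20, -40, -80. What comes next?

Ratios: -10 / -5 = 2.0
This is a geometric sequence with common ratio r = 2.
Next term = -80 * 2 = -160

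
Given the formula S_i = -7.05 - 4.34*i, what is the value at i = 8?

S_8 = -7.05 + -4.34*8 = -7.05 + -34.72 = -41.77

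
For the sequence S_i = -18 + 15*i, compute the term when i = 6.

S_6 = -18 + 15*6 = -18 + 90 = 72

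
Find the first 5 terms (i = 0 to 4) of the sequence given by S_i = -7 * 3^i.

This is a geometric sequence.
i=0: S_0 = -7 * 3^0 = -7
i=1: S_1 = -7 * 3^1 = -21
i=2: S_2 = -7 * 3^2 = -63
i=3: S_3 = -7 * 3^3 = -189
i=4: S_4 = -7 * 3^4 = -567
The first 5 terms are: [-7, -21, -63, -189, -567]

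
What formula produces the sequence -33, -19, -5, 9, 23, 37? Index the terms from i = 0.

Check differences: -19 - -33 = 14
-5 - -19 = 14
Common difference d = 14.
First term a = -33.
Formula: S_i = -33 + 14*i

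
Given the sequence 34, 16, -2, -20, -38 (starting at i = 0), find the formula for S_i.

Check differences: 16 - 34 = -18
-2 - 16 = -18
Common difference d = -18.
First term a = 34.
Formula: S_i = 34 - 18*i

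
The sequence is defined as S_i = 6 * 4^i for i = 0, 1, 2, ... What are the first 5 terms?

This is a geometric sequence.
i=0: S_0 = 6 * 4^0 = 6
i=1: S_1 = 6 * 4^1 = 24
i=2: S_2 = 6 * 4^2 = 96
i=3: S_3 = 6 * 4^3 = 384
i=4: S_4 = 6 * 4^4 = 1536
The first 5 terms are: [6, 24, 96, 384, 1536]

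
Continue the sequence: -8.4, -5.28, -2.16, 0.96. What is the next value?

Differences: -5.28 - -8.4 = 3.12
This is an arithmetic sequence with common difference d = 3.12.
Next term = 0.96 + 3.12 = 4.08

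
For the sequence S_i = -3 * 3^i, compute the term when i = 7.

S_7 = -3 * 3^7 = -3 * 2187 = -6561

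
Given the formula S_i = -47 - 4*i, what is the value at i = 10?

S_10 = -47 + -4*10 = -47 + -40 = -87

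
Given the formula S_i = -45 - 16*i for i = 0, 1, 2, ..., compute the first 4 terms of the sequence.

This is an arithmetic sequence.
i=0: S_0 = -45 + -16*0 = -45
i=1: S_1 = -45 + -16*1 = -61
i=2: S_2 = -45 + -16*2 = -77
i=3: S_3 = -45 + -16*3 = -93
The first 4 terms are: [-45, -61, -77, -93]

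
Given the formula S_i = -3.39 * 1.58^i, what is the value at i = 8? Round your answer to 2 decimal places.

S_8 = -3.39 * 1.58^8 ≈ -3.39 * 38.838 ≈ -131.66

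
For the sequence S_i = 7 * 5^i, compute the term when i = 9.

S_9 = 7 * 5^9 = 7 * 1953125 = 13671875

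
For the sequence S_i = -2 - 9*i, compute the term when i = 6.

S_6 = -2 + -9*6 = -2 + -54 = -56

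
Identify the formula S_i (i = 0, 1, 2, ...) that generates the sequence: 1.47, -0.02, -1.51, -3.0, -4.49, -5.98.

Check differences: -0.02 - 1.47 = -1.49
-1.51 - -0.02 = -1.49
Common difference d = -1.49.
First term a = 1.47.
Formula: S_i = 1.47 - 1.49*i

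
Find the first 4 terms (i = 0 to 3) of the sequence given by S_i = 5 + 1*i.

This is an arithmetic sequence.
i=0: S_0 = 5 + 1*0 = 5
i=1: S_1 = 5 + 1*1 = 6
i=2: S_2 = 5 + 1*2 = 7
i=3: S_3 = 5 + 1*3 = 8
The first 4 terms are: [5, 6, 7, 8]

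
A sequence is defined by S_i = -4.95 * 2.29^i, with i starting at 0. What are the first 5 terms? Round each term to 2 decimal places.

This is a geometric sequence.
i=0: S_0 = -4.95 * 2.29^0 = -4.95
i=1: S_1 = -4.95 * 2.29^1 ≈ -11.34
i=2: S_2 = -4.95 * 2.29^2 ≈ -25.96
i=3: S_3 = -4.95 * 2.29^3 ≈ -59.44
i=4: S_4 = -4.95 * 2.29^4 ≈ -136.13
The first 5 terms are: [-4.95, -11.34, -25.96, -59.44, -136.13]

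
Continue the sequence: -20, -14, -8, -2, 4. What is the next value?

Differences: -14 - -20 = 6
This is an arithmetic sequence with common difference d = 6.
Next term = 4 + 6 = 10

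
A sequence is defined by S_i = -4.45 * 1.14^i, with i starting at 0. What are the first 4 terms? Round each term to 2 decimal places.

This is a geometric sequence.
i=0: S_0 = -4.45 * 1.14^0 = -4.45
i=1: S_1 = -4.45 * 1.14^1 ≈ -5.07
i=2: S_2 = -4.45 * 1.14^2 ≈ -5.78
i=3: S_3 = -4.45 * 1.14^3 ≈ -6.59
The first 4 terms are: [-4.45, -5.07, -5.78, -6.59]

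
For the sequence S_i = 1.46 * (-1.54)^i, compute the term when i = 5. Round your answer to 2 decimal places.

S_5 = 1.46 * (-1.54)^5 ≈ 1.46 * -8.6617 ≈ -12.65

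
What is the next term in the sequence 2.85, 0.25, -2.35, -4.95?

Differences: 0.25 - 2.85 = -2.6
This is an arithmetic sequence with common difference d = -2.6.
Next term = -4.95 + -2.6 = -7.55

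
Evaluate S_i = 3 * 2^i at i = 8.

S_8 = 3 * 2^8 = 3 * 256 = 768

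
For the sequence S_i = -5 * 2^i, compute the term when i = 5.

S_5 = -5 * 2^5 = -5 * 32 = -160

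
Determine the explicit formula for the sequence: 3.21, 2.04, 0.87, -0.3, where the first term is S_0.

Check differences: 2.04 - 3.21 = -1.17
0.87 - 2.04 = -1.17
Common difference d = -1.17.
First term a = 3.21.
Formula: S_i = 3.21 - 1.17*i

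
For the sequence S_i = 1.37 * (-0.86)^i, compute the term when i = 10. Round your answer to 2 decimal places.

S_10 = 1.37 * (-0.86)^10 ≈ 1.37 * 0.2213 ≈ 0.3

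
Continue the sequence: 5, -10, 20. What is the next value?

Ratios: -10 / 5 = -2.0
This is a geometric sequence with common ratio r = -2.
Next term = 20 * -2 = -40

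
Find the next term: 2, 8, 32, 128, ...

Ratios: 8 / 2 = 4.0
This is a geometric sequence with common ratio r = 4.
Next term = 128 * 4 = 512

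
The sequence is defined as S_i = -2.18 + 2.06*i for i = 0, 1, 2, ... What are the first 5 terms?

This is an arithmetic sequence.
i=0: S_0 = -2.18 + 2.06*0 = -2.18
i=1: S_1 = -2.18 + 2.06*1 = -0.12
i=2: S_2 = -2.18 + 2.06*2 = 1.94
i=3: S_3 = -2.18 + 2.06*3 = 4.0
i=4: S_4 = -2.18 + 2.06*4 = 6.06
The first 5 terms are: [-2.18, -0.12, 1.94, 4.0, 6.06]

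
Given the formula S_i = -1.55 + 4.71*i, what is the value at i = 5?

S_5 = -1.55 + 4.71*5 = -1.55 + 23.55 = 22.0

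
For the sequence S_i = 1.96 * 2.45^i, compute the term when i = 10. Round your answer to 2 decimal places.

S_10 = 1.96 * 2.45^10 ≈ 1.96 * 7792.2135 ≈ 15272.74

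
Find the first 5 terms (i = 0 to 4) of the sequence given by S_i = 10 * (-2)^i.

This is a geometric sequence.
i=0: S_0 = 10 * (-2)^0 = 10
i=1: S_1 = 10 * (-2)^1 = -20
i=2: S_2 = 10 * (-2)^2 = 40
i=3: S_3 = 10 * (-2)^3 = -80
i=4: S_4 = 10 * (-2)^4 = 160
The first 5 terms are: [10, -20, 40, -80, 160]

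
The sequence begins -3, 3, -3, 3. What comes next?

Ratios: 3 / -3 = -1.0
This is a geometric sequence with common ratio r = -1.
Next term = 3 * -1 = -3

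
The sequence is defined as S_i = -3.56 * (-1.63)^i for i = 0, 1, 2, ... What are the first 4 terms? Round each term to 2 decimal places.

This is a geometric sequence.
i=0: S_0 = -3.56 * (-1.63)^0 = -3.56
i=1: S_1 = -3.56 * (-1.63)^1 ≈ 5.8
i=2: S_2 = -3.56 * (-1.63)^2 ≈ -9.46
i=3: S_3 = -3.56 * (-1.63)^3 ≈ 15.42
The first 4 terms are: [-3.56, 5.8, -9.46, 15.42]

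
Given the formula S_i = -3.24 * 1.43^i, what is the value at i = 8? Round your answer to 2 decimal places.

S_8 = -3.24 * 1.43^8 ≈ -3.24 * 17.4859 ≈ -56.65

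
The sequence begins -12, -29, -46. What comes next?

Differences: -29 - -12 = -17
This is an arithmetic sequence with common difference d = -17.
Next term = -46 + -17 = -63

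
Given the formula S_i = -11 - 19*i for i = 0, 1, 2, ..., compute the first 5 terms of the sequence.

This is an arithmetic sequence.
i=0: S_0 = -11 + -19*0 = -11
i=1: S_1 = -11 + -19*1 = -30
i=2: S_2 = -11 + -19*2 = -49
i=3: S_3 = -11 + -19*3 = -68
i=4: S_4 = -11 + -19*4 = -87
The first 5 terms are: [-11, -30, -49, -68, -87]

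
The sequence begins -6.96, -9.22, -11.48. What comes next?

Differences: -9.22 - -6.96 = -2.26
This is an arithmetic sequence with common difference d = -2.26.
Next term = -11.48 + -2.26 = -13.74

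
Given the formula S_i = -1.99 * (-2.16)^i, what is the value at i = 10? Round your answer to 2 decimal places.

S_10 = -1.99 * (-2.16)^10 ≈ -1.99 * 2210.7392 ≈ -4399.37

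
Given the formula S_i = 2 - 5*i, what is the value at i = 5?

S_5 = 2 + -5*5 = 2 + -25 = -23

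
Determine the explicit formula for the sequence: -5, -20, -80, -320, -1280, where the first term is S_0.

Check ratios: -20 / -5 = 4.0
Common ratio r = 4.
First term a = -5.
Formula: S_i = -5 * 4^i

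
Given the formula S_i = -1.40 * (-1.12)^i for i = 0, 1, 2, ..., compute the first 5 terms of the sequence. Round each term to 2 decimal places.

This is a geometric sequence.
i=0: S_0 = -1.4 * (-1.12)^0 = -1.4
i=1: S_1 = -1.4 * (-1.12)^1 ≈ 1.57
i=2: S_2 = -1.4 * (-1.12)^2 ≈ -1.76
i=3: S_3 = -1.4 * (-1.12)^3 ≈ 1.97
i=4: S_4 = -1.4 * (-1.12)^4 ≈ -2.2
The first 5 terms are: [-1.4, 1.57, -1.76, 1.97, -2.2]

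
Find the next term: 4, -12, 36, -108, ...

Ratios: -12 / 4 = -3.0
This is a geometric sequence with common ratio r = -3.
Next term = -108 * -3 = 324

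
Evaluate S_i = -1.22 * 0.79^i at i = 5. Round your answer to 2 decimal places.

S_5 = -1.22 * 0.79^5 ≈ -1.22 * 0.3077 ≈ -0.38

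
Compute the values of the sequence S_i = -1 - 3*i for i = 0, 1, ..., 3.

This is an arithmetic sequence.
i=0: S_0 = -1 + -3*0 = -1
i=1: S_1 = -1 + -3*1 = -4
i=2: S_2 = -1 + -3*2 = -7
i=3: S_3 = -1 + -3*3 = -10
The first 4 terms are: [-1, -4, -7, -10]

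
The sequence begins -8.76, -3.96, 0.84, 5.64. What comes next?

Differences: -3.96 - -8.76 = 4.8
This is an arithmetic sequence with common difference d = 4.8.
Next term = 5.64 + 4.8 = 10.44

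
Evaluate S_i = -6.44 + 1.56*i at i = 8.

S_8 = -6.44 + 1.56*8 = -6.44 + 12.48 = 6.04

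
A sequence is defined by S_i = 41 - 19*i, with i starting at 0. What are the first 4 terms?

This is an arithmetic sequence.
i=0: S_0 = 41 + -19*0 = 41
i=1: S_1 = 41 + -19*1 = 22
i=2: S_2 = 41 + -19*2 = 3
i=3: S_3 = 41 + -19*3 = -16
The first 4 terms are: [41, 22, 3, -16]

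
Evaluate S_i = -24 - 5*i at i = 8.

S_8 = -24 + -5*8 = -24 + -40 = -64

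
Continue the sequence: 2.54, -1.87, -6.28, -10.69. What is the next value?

Differences: -1.87 - 2.54 = -4.41
This is an arithmetic sequence with common difference d = -4.41.
Next term = -10.69 + -4.41 = -15.1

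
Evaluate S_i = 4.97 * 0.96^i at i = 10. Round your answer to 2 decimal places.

S_10 = 4.97 * 0.96^10 ≈ 4.97 * 0.6648 ≈ 3.3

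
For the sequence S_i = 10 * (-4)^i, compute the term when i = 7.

S_7 = 10 * (-4)^7 = 10 * -16384 = -163840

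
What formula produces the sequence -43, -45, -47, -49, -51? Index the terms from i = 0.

Check differences: -45 - -43 = -2
-47 - -45 = -2
Common difference d = -2.
First term a = -43.
Formula: S_i = -43 - 2*i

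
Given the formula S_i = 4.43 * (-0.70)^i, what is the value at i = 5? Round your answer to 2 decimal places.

S_5 = 4.43 * (-0.7)^5 ≈ 4.43 * -0.1681 ≈ -0.74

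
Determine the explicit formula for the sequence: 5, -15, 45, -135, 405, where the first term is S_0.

Check ratios: -15 / 5 = -3.0
Common ratio r = -3.
First term a = 5.
Formula: S_i = 5 * (-3)^i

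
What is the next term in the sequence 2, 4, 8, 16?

Ratios: 4 / 2 = 2.0
This is a geometric sequence with common ratio r = 2.
Next term = 16 * 2 = 32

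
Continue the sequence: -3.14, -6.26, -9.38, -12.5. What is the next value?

Differences: -6.26 - -3.14 = -3.12
This is an arithmetic sequence with common difference d = -3.12.
Next term = -12.5 + -3.12 = -15.62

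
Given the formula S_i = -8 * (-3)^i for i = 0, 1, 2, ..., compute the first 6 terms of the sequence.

This is a geometric sequence.
i=0: S_0 = -8 * (-3)^0 = -8
i=1: S_1 = -8 * (-3)^1 = 24
i=2: S_2 = -8 * (-3)^2 = -72
i=3: S_3 = -8 * (-3)^3 = 216
i=4: S_4 = -8 * (-3)^4 = -648
i=5: S_5 = -8 * (-3)^5 = 1944
The first 6 terms are: [-8, 24, -72, 216, -648, 1944]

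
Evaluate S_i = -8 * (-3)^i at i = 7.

S_7 = -8 * (-3)^7 = -8 * -2187 = 17496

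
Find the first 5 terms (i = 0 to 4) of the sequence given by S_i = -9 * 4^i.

This is a geometric sequence.
i=0: S_0 = -9 * 4^0 = -9
i=1: S_1 = -9 * 4^1 = -36
i=2: S_2 = -9 * 4^2 = -144
i=3: S_3 = -9 * 4^3 = -576
i=4: S_4 = -9 * 4^4 = -2304
The first 5 terms are: [-9, -36, -144, -576, -2304]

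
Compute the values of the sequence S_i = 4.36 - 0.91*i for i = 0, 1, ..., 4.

This is an arithmetic sequence.
i=0: S_0 = 4.36 + -0.91*0 = 4.36
i=1: S_1 = 4.36 + -0.91*1 = 3.45
i=2: S_2 = 4.36 + -0.91*2 = 2.54
i=3: S_3 = 4.36 + -0.91*3 = 1.63
i=4: S_4 = 4.36 + -0.91*4 = 0.72
The first 5 terms are: [4.36, 3.45, 2.54, 1.63, 0.72]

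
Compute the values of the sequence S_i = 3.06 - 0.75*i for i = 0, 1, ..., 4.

This is an arithmetic sequence.
i=0: S_0 = 3.06 + -0.75*0 = 3.06
i=1: S_1 = 3.06 + -0.75*1 = 2.31
i=2: S_2 = 3.06 + -0.75*2 = 1.56
i=3: S_3 = 3.06 + -0.75*3 = 0.81
i=4: S_4 = 3.06 + -0.75*4 = 0.06
The first 5 terms are: [3.06, 2.31, 1.56, 0.81, 0.06]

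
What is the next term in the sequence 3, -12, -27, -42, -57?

Differences: -12 - 3 = -15
This is an arithmetic sequence with common difference d = -15.
Next term = -57 + -15 = -72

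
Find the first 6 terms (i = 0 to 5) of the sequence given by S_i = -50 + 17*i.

This is an arithmetic sequence.
i=0: S_0 = -50 + 17*0 = -50
i=1: S_1 = -50 + 17*1 = -33
i=2: S_2 = -50 + 17*2 = -16
i=3: S_3 = -50 + 17*3 = 1
i=4: S_4 = -50 + 17*4 = 18
i=5: S_5 = -50 + 17*5 = 35
The first 6 terms are: [-50, -33, -16, 1, 18, 35]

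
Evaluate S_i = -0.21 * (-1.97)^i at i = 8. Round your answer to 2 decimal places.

S_8 = -0.21 * (-1.97)^8 ≈ -0.21 * 226.8453 ≈ -47.64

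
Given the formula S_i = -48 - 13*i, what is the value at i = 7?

S_7 = -48 + -13*7 = -48 + -91 = -139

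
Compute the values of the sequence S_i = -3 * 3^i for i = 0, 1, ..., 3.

This is a geometric sequence.
i=0: S_0 = -3 * 3^0 = -3
i=1: S_1 = -3 * 3^1 = -9
i=2: S_2 = -3 * 3^2 = -27
i=3: S_3 = -3 * 3^3 = -81
The first 4 terms are: [-3, -9, -27, -81]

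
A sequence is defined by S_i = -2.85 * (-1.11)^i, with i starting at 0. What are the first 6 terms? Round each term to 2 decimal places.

This is a geometric sequence.
i=0: S_0 = -2.85 * (-1.11)^0 = -2.85
i=1: S_1 = -2.85 * (-1.11)^1 ≈ 3.16
i=2: S_2 = -2.85 * (-1.11)^2 ≈ -3.51
i=3: S_3 = -2.85 * (-1.11)^3 ≈ 3.9
i=4: S_4 = -2.85 * (-1.11)^4 ≈ -4.33
i=5: S_5 = -2.85 * (-1.11)^5 ≈ 4.8
The first 6 terms are: [-2.85, 3.16, -3.51, 3.9, -4.33, 4.8]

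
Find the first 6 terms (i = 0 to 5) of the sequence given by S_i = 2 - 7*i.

This is an arithmetic sequence.
i=0: S_0 = 2 + -7*0 = 2
i=1: S_1 = 2 + -7*1 = -5
i=2: S_2 = 2 + -7*2 = -12
i=3: S_3 = 2 + -7*3 = -19
i=4: S_4 = 2 + -7*4 = -26
i=5: S_5 = 2 + -7*5 = -33
The first 6 terms are: [2, -5, -12, -19, -26, -33]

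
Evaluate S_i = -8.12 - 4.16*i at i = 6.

S_6 = -8.12 + -4.16*6 = -8.12 + -24.96 = -33.08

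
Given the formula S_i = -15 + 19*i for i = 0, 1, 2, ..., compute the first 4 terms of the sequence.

This is an arithmetic sequence.
i=0: S_0 = -15 + 19*0 = -15
i=1: S_1 = -15 + 19*1 = 4
i=2: S_2 = -15 + 19*2 = 23
i=3: S_3 = -15 + 19*3 = 42
The first 4 terms are: [-15, 4, 23, 42]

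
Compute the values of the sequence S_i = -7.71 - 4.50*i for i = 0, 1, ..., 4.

This is an arithmetic sequence.
i=0: S_0 = -7.71 + -4.5*0 = -7.71
i=1: S_1 = -7.71 + -4.5*1 = -12.21
i=2: S_2 = -7.71 + -4.5*2 = -16.71
i=3: S_3 = -7.71 + -4.5*3 = -21.21
i=4: S_4 = -7.71 + -4.5*4 = -25.71
The first 5 terms are: [-7.71, -12.21, -16.71, -21.21, -25.71]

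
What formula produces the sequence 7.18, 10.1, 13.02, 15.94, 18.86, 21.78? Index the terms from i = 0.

Check differences: 10.1 - 7.18 = 2.92
13.02 - 10.1 = 2.92
Common difference d = 2.92.
First term a = 7.18.
Formula: S_i = 7.18 + 2.92*i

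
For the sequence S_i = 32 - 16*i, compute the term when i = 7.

S_7 = 32 + -16*7 = 32 + -112 = -80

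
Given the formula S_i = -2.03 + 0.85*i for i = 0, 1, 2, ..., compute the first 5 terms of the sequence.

This is an arithmetic sequence.
i=0: S_0 = -2.03 + 0.85*0 = -2.03
i=1: S_1 = -2.03 + 0.85*1 = -1.18
i=2: S_2 = -2.03 + 0.85*2 = -0.33
i=3: S_3 = -2.03 + 0.85*3 = 0.52
i=4: S_4 = -2.03 + 0.85*4 = 1.37
The first 5 terms are: [-2.03, -1.18, -0.33, 0.52, 1.37]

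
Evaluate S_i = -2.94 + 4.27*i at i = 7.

S_7 = -2.94 + 4.27*7 = -2.94 + 29.89 = 26.95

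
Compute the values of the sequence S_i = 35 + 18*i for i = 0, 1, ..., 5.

This is an arithmetic sequence.
i=0: S_0 = 35 + 18*0 = 35
i=1: S_1 = 35 + 18*1 = 53
i=2: S_2 = 35 + 18*2 = 71
i=3: S_3 = 35 + 18*3 = 89
i=4: S_4 = 35 + 18*4 = 107
i=5: S_5 = 35 + 18*5 = 125
The first 6 terms are: [35, 53, 71, 89, 107, 125]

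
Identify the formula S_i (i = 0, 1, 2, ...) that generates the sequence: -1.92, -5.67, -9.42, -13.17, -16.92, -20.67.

Check differences: -5.67 - -1.92 = -3.75
-9.42 - -5.67 = -3.75
Common difference d = -3.75.
First term a = -1.92.
Formula: S_i = -1.92 - 3.75*i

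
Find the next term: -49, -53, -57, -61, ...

Differences: -53 - -49 = -4
This is an arithmetic sequence with common difference d = -4.
Next term = -61 + -4 = -65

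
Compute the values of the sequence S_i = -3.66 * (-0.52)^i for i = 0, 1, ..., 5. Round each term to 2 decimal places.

This is a geometric sequence.
i=0: S_0 = -3.66 * (-0.52)^0 = -3.66
i=1: S_1 = -3.66 * (-0.52)^1 ≈ 1.9
i=2: S_2 = -3.66 * (-0.52)^2 ≈ -0.99
i=3: S_3 = -3.66 * (-0.52)^3 ≈ 0.51
i=4: S_4 = -3.66 * (-0.52)^4 ≈ -0.27
i=5: S_5 = -3.66 * (-0.52)^5 ≈ 0.14
The first 6 terms are: [-3.66, 1.9, -0.99, 0.51, -0.27, 0.14]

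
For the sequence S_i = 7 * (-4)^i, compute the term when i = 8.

S_8 = 7 * (-4)^8 = 7 * 65536 = 458752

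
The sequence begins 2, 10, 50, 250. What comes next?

Ratios: 10 / 2 = 5.0
This is a geometric sequence with common ratio r = 5.
Next term = 250 * 5 = 1250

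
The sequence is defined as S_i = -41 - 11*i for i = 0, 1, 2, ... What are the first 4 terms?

This is an arithmetic sequence.
i=0: S_0 = -41 + -11*0 = -41
i=1: S_1 = -41 + -11*1 = -52
i=2: S_2 = -41 + -11*2 = -63
i=3: S_3 = -41 + -11*3 = -74
The first 4 terms are: [-41, -52, -63, -74]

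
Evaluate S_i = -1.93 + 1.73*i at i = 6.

S_6 = -1.93 + 1.73*6 = -1.93 + 10.38 = 8.45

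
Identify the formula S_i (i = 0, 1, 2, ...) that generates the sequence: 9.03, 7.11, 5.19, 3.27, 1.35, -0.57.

Check differences: 7.11 - 9.03 = -1.92
5.19 - 7.11 = -1.92
Common difference d = -1.92.
First term a = 9.03.
Formula: S_i = 9.03 - 1.92*i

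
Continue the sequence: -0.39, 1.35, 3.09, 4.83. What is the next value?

Differences: 1.35 - -0.39 = 1.74
This is an arithmetic sequence with common difference d = 1.74.
Next term = 4.83 + 1.74 = 6.57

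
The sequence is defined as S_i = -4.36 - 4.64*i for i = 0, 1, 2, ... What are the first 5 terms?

This is an arithmetic sequence.
i=0: S_0 = -4.36 + -4.64*0 = -4.36
i=1: S_1 = -4.36 + -4.64*1 = -9.0
i=2: S_2 = -4.36 + -4.64*2 = -13.64
i=3: S_3 = -4.36 + -4.64*3 = -18.28
i=4: S_4 = -4.36 + -4.64*4 = -22.92
The first 5 terms are: [-4.36, -9.0, -13.64, -18.28, -22.92]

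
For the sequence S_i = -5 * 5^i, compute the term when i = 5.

S_5 = -5 * 5^5 = -5 * 3125 = -15625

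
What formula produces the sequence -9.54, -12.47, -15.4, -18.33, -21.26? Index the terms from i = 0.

Check differences: -12.47 - -9.54 = -2.93
-15.4 - -12.47 = -2.93
Common difference d = -2.93.
First term a = -9.54.
Formula: S_i = -9.54 - 2.93*i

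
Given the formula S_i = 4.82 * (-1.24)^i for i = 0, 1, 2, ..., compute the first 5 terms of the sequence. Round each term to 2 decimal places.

This is a geometric sequence.
i=0: S_0 = 4.82 * (-1.24)^0 = 4.82
i=1: S_1 = 4.82 * (-1.24)^1 ≈ -5.98
i=2: S_2 = 4.82 * (-1.24)^2 ≈ 7.41
i=3: S_3 = 4.82 * (-1.24)^3 ≈ -9.19
i=4: S_4 = 4.82 * (-1.24)^4 ≈ 11.4
The first 5 terms are: [4.82, -5.98, 7.41, -9.19, 11.4]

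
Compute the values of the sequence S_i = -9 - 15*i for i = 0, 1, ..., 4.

This is an arithmetic sequence.
i=0: S_0 = -9 + -15*0 = -9
i=1: S_1 = -9 + -15*1 = -24
i=2: S_2 = -9 + -15*2 = -39
i=3: S_3 = -9 + -15*3 = -54
i=4: S_4 = -9 + -15*4 = -69
The first 5 terms are: [-9, -24, -39, -54, -69]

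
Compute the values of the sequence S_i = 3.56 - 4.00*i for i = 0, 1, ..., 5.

This is an arithmetic sequence.
i=0: S_0 = 3.56 + -4.0*0 = 3.56
i=1: S_1 = 3.56 + -4.0*1 = -0.44
i=2: S_2 = 3.56 + -4.0*2 = -4.44
i=3: S_3 = 3.56 + -4.0*3 = -8.44
i=4: S_4 = 3.56 + -4.0*4 = -12.44
i=5: S_5 = 3.56 + -4.0*5 = -16.44
The first 6 terms are: [3.56, -0.44, -4.44, -8.44, -12.44, -16.44]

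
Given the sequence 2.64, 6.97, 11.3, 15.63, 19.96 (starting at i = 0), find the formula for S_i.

Check differences: 6.97 - 2.64 = 4.33
11.3 - 6.97 = 4.33
Common difference d = 4.33.
First term a = 2.64.
Formula: S_i = 2.64 + 4.33*i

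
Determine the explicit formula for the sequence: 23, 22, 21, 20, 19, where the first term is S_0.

Check differences: 22 - 23 = -1
21 - 22 = -1
Common difference d = -1.
First term a = 23.
Formula: S_i = 23 - 1*i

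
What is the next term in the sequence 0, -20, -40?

Differences: -20 - 0 = -20
This is an arithmetic sequence with common difference d = -20.
Next term = -40 + -20 = -60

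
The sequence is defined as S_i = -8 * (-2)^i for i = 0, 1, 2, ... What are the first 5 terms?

This is a geometric sequence.
i=0: S_0 = -8 * (-2)^0 = -8
i=1: S_1 = -8 * (-2)^1 = 16
i=2: S_2 = -8 * (-2)^2 = -32
i=3: S_3 = -8 * (-2)^3 = 64
i=4: S_4 = -8 * (-2)^4 = -128
The first 5 terms are: [-8, 16, -32, 64, -128]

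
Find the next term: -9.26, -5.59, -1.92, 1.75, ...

Differences: -5.59 - -9.26 = 3.67
This is an arithmetic sequence with common difference d = 3.67.
Next term = 1.75 + 3.67 = 5.42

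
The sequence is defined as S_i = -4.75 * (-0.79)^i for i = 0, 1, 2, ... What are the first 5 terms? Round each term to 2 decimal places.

This is a geometric sequence.
i=0: S_0 = -4.75 * (-0.79)^0 = -4.75
i=1: S_1 = -4.75 * (-0.79)^1 ≈ 3.75
i=2: S_2 = -4.75 * (-0.79)^2 ≈ -2.96
i=3: S_3 = -4.75 * (-0.79)^3 ≈ 2.34
i=4: S_4 = -4.75 * (-0.79)^4 ≈ -1.85
The first 5 terms are: [-4.75, 3.75, -2.96, 2.34, -1.85]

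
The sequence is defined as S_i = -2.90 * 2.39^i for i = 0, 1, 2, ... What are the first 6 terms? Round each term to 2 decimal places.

This is a geometric sequence.
i=0: S_0 = -2.9 * 2.39^0 = -2.9
i=1: S_1 = -2.9 * 2.39^1 ≈ -6.93
i=2: S_2 = -2.9 * 2.39^2 ≈ -16.57
i=3: S_3 = -2.9 * 2.39^3 ≈ -39.59
i=4: S_4 = -2.9 * 2.39^4 ≈ -94.62
i=5: S_5 = -2.9 * 2.39^5 ≈ -226.15
The first 6 terms are: [-2.9, -6.93, -16.57, -39.59, -94.62, -226.15]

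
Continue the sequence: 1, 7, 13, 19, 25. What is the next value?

Differences: 7 - 1 = 6
This is an arithmetic sequence with common difference d = 6.
Next term = 25 + 6 = 31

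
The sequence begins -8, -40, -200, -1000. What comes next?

Ratios: -40 / -8 = 5.0
This is a geometric sequence with common ratio r = 5.
Next term = -1000 * 5 = -5000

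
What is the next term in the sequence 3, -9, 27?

Ratios: -9 / 3 = -3.0
This is a geometric sequence with common ratio r = -3.
Next term = 27 * -3 = -81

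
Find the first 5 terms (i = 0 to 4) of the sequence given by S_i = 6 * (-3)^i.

This is a geometric sequence.
i=0: S_0 = 6 * (-3)^0 = 6
i=1: S_1 = 6 * (-3)^1 = -18
i=2: S_2 = 6 * (-3)^2 = 54
i=3: S_3 = 6 * (-3)^3 = -162
i=4: S_4 = 6 * (-3)^4 = 486
The first 5 terms are: [6, -18, 54, -162, 486]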